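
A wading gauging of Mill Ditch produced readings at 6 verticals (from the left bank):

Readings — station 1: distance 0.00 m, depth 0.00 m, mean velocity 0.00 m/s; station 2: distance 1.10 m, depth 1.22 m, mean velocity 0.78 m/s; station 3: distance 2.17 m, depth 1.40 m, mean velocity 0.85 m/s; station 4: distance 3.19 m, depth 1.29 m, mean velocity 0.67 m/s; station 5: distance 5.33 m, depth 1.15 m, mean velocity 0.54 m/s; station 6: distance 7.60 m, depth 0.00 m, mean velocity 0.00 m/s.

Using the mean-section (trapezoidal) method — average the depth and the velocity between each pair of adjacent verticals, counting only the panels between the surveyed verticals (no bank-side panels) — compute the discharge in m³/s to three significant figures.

4.38 m³/s

Panel 1-2: Δb = 1.1 m, d̄ = (0.00+1.22)/2 = 0.61, v̄ = (0.00+0.78)/2 = 0.39 → q = 1.1×0.61×0.39 = 0.2617 m³/s
Panel 2-3: Δb = 1.07 m, d̄ = (1.22+1.40)/2 = 1.31, v̄ = (0.78+0.85)/2 = 0.815 → q = 1.07×1.31×0.815 = 1.142 m³/s
Panel 3-4: Δb = 1.02 m, d̄ = (1.40+1.29)/2 = 1.345, v̄ = (0.85+0.67)/2 = 0.76 → q = 1.02×1.345×0.76 = 1.043 m³/s
Panel 4-5: Δb = 2.14 m, d̄ = (1.29+1.15)/2 = 1.22, v̄ = (0.67+0.54)/2 = 0.605 → q = 2.14×1.22×0.605 = 1.580 m³/s
Panel 5-6: Δb = 2.27 m, d̄ = (1.15+0.00)/2 = 0.575, v̄ = (0.54+0.00)/2 = 0.27 → q = 2.27×0.575×0.27 = 0.3524 m³/s
Q = Σ q = 4.379 m³/s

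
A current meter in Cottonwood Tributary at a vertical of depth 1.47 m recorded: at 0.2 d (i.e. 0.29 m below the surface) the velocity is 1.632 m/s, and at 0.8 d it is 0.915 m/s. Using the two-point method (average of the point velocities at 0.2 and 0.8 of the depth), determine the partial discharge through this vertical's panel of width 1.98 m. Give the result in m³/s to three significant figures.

3.71 m³/s

v̄ = (1.632 + 0.915) / 2 = 1.274 m/s
q = v̄ × d × w = 1.274 × 1.47 × 1.98 = 3.707 m³/s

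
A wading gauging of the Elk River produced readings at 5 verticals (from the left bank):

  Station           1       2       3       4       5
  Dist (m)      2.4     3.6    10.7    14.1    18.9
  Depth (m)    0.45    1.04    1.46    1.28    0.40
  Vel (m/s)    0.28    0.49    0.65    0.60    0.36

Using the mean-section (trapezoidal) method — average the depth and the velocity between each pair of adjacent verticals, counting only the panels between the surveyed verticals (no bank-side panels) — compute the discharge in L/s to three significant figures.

Panel 1-2: Δb = 1.2 m, d̄ = (0.45+1.04)/2 = 0.745, v̄ = (0.28+0.49)/2 = 0.385 → q = 1.2×0.745×0.385 = 0.3442 m³/s
Panel 2-3: Δb = 7.1 m, d̄ = (1.04+1.46)/2 = 1.25, v̄ = (0.49+0.65)/2 = 0.57 → q = 7.1×1.25×0.57 = 5.059 m³/s
Panel 3-4: Δb = 3.4 m, d̄ = (1.46+1.28)/2 = 1.37, v̄ = (0.65+0.60)/2 = 0.625 → q = 3.4×1.37×0.625 = 2.911 m³/s
Panel 4-5: Δb = 4.8 m, d̄ = (1.28+0.40)/2 = 0.84, v̄ = (0.60+0.36)/2 = 0.48 → q = 4.8×0.84×0.48 = 1.935 m³/s
Q = Σ q = 10.25 m³/s
= 10.25 × 1000 = 10250 L/s

10200 L/s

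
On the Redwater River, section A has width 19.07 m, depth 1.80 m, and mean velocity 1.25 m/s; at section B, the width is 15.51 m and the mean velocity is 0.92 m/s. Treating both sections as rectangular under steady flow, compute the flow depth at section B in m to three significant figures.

Q = A₁V₁ = (19.07×1.80) × 1.25 = 42.91 m³/s
d₂ = Q/(b₂ V₂) = 42.91/(15.51×0.92) = 3.007 m

3.01 m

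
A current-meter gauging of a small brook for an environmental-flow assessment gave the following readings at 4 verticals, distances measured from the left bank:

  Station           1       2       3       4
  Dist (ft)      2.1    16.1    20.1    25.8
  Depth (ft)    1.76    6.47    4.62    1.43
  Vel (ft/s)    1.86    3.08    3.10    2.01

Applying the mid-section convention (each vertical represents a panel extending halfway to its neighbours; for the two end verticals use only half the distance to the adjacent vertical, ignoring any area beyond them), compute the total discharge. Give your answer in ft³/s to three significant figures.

280 ft³/s

w_1 = (16.1 − 2.1)/2 = 7 ft; q_1 = 1.86 × 1.76 × 7 = 22.92 ft³/s
w_2 = (20.1 − 2.1)/2 = 9 ft; q_2 = 3.08 × 6.47 × 9 = 179.3 ft³/s
w_3 = (25.8 − 16.1)/2 = 4.85 ft; q_3 = 3.10 × 4.62 × 4.85 = 69.46 ft³/s
w_4 = (25.8 − 20.1)/2 = 2.85 ft; q_4 = 2.01 × 1.43 × 2.85 = 8.192 ft³/s
Q = Σ qᵢ = 279.9 ft³/s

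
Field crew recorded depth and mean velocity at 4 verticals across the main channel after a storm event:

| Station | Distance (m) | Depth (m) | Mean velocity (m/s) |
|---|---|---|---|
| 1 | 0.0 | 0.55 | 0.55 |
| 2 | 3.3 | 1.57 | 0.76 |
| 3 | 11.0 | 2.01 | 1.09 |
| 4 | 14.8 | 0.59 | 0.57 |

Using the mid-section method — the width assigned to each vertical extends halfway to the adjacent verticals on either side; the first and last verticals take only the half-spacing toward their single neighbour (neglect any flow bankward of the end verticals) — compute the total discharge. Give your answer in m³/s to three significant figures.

20.3 m³/s

w_1 = (3.3 − 0.0)/2 = 1.65 m; q_1 = 0.55 × 0.55 × 1.65 = 0.4991 m³/s
w_2 = (11.0 − 0.0)/2 = 5.5 m; q_2 = 0.76 × 1.57 × 5.5 = 6.563 m³/s
w_3 = (14.8 − 3.3)/2 = 5.75 m; q_3 = 1.09 × 2.01 × 5.75 = 12.60 m³/s
w_4 = (14.8 − 11.0)/2 = 1.9 m; q_4 = 0.57 × 0.59 × 1.9 = 0.6390 m³/s
Q = Σ qᵢ = 20.30 m³/s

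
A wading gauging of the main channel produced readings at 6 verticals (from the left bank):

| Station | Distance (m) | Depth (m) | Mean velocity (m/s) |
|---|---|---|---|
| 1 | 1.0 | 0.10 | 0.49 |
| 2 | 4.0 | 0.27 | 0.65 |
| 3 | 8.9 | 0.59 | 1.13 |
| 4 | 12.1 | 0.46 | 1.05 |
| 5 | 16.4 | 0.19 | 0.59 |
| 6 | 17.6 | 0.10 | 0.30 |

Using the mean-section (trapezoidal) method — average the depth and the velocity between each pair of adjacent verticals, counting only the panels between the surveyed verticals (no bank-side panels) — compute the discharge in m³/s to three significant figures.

Panel 1-2: Δb = 3 m, d̄ = (0.10+0.27)/2 = 0.185, v̄ = (0.49+0.65)/2 = 0.57 → q = 3×0.185×0.57 = 0.3164 m³/s
Panel 2-3: Δb = 4.9 m, d̄ = (0.27+0.59)/2 = 0.43, v̄ = (0.65+1.13)/2 = 0.89 → q = 4.9×0.43×0.89 = 1.875 m³/s
Panel 3-4: Δb = 3.2 m, d̄ = (0.59+0.46)/2 = 0.525, v̄ = (1.13+1.05)/2 = 1.09 → q = 3.2×0.525×1.09 = 1.831 m³/s
Panel 4-5: Δb = 4.3 m, d̄ = (0.46+0.19)/2 = 0.325, v̄ = (1.05+0.59)/2 = 0.82 → q = 4.3×0.325×0.82 = 1.146 m³/s
Panel 5-6: Δb = 1.2 m, d̄ = (0.19+0.10)/2 = 0.145, v̄ = (0.59+0.30)/2 = 0.445 → q = 1.2×0.145×0.445 = 0.07743 m³/s
Q = Σ q = 5.246 m³/s

5.25 m³/s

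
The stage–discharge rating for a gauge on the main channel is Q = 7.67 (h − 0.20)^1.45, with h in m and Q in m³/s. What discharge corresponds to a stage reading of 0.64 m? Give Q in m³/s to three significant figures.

Q = 7.67 × (0.64 − 0.20)^1.45 = 7.67 × 0.44^1.45 = 2.332 m³/s

2.33 m³/s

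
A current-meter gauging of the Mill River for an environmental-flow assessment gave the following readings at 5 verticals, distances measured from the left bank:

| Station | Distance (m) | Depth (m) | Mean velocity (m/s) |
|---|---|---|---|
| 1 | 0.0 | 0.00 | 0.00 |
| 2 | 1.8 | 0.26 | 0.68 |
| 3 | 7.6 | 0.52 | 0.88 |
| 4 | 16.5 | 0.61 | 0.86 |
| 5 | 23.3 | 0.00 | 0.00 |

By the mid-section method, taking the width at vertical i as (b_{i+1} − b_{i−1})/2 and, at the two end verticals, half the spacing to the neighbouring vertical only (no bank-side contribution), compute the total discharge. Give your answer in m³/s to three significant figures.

8.15 m³/s

w_2 = (7.6 − 0.0)/2 = 3.8 m; q_2 = 0.68 × 0.26 × 3.8 = 0.6718 m³/s
w_3 = (16.5 − 1.8)/2 = 7.35 m; q_3 = 0.88 × 0.52 × 7.35 = 3.363 m³/s
w_4 = (23.3 − 7.6)/2 = 7.85 m; q_4 = 0.86 × 0.61 × 7.85 = 4.118 m³/s
Stations 1, 5 contribute zero (depth or velocity is 0).
Q = Σ qᵢ = 8.153 m³/s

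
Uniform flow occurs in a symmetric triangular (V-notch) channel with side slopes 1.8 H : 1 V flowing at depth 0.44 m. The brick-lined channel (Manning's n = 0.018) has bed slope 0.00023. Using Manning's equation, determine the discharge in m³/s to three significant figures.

A = z·y² = 1.8×0.44² = 0.3485 m²
P = 2y√(1+z²) = 2×0.44×√(1+1.8²) = 1.812 m
R = A/P = 0.3485/1.812 = 0.1923 m
Q = (1/n)·A·R^(2/3)·S^(1/2) = (1/0.018) × 0.3485 × 0.1923^(2/3) × 0.00023^(1/2) = 0.09782 m³/s

0.0978 m³/s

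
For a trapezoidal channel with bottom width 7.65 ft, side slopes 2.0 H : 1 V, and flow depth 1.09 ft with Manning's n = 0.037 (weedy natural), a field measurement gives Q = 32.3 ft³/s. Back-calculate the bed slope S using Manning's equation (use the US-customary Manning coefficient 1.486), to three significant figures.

A = (b + z·y)·y = (7.65 + 2.0×1.09)×1.09 = 10.71 ft²
P = b + 2y√(1+z²) = 7.65 + 2×1.09×√(1+2.0²) = 12.52 ft
R = A/P = 10.71/12.52 = 0.8555 ft
S = (Q·n / (1.486·A·R^(2/3)))² = (32.3×0.037 / (1.486×10.71×0.9012))² = 0.006937

0.00694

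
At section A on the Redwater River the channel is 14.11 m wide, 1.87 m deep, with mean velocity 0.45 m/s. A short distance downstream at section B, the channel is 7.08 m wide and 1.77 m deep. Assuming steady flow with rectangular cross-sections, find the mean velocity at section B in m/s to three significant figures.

0.947 m/s

Q = A₁V₁ = (14.11×1.87) × 0.45 = 11.87 m³/s
A₂ = 7.08 × 1.77 = 12.53 m²
V₂ = Q/A₂ = 11.87/12.53 = 0.9475 m/s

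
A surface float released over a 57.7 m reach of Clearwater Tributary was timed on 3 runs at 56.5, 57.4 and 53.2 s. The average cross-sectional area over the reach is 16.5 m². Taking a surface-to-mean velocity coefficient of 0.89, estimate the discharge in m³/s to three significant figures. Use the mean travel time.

15.2 m³/s

t̄ = (56.5 + 57.4 + 53.2) / 3 = 55.7 s
v_surface = L / t̄ = 57.7 / 55.7 = 1.036 m/s
v_mean = 0.89 × 1.036 = 0.9220 m/s
Q = A × v_mean = 16.5 × 0.9220 = 15.21 m³/s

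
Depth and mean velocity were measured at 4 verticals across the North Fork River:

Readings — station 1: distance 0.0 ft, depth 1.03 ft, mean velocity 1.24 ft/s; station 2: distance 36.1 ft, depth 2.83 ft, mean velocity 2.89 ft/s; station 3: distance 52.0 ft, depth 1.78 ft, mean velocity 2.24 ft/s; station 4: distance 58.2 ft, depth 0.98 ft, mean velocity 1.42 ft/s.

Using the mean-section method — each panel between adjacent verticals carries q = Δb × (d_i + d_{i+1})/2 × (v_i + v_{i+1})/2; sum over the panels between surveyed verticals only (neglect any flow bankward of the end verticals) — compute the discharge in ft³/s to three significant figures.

254 ft³/s

Panel 1-2: Δb = 36.1 ft, d̄ = (1.03+2.83)/2 = 1.93, v̄ = (1.24+2.89)/2 = 2.065 → q = 36.1×1.93×2.065 = 143.9 ft³/s
Panel 2-3: Δb = 15.9 ft, d̄ = (2.83+1.78)/2 = 2.305, v̄ = (2.89+2.24)/2 = 2.565 → q = 15.9×2.305×2.565 = 94.01 ft³/s
Panel 3-4: Δb = 6.2 ft, d̄ = (1.78+0.98)/2 = 1.38, v̄ = (2.24+1.42)/2 = 1.83 → q = 6.2×1.38×1.83 = 15.66 ft³/s
Q = Σ q = 253.5 ft³/s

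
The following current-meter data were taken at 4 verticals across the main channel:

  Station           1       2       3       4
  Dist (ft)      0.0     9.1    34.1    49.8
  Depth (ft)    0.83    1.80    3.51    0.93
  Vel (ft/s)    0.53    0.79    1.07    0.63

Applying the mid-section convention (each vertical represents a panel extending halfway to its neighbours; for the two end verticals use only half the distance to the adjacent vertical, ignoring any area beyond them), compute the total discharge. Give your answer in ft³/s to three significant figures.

107 ft³/s

w_1 = (9.1 − 0.0)/2 = 4.55 ft; q_1 = 0.53 × 0.83 × 4.55 = 2.002 ft³/s
w_2 = (34.1 − 0.0)/2 = 17.05 ft; q_2 = 0.79 × 1.80 × 17.05 = 24.25 ft³/s
w_3 = (49.8 − 9.1)/2 = 20.35 ft; q_3 = 1.07 × 3.51 × 20.35 = 76.43 ft³/s
w_4 = (49.8 − 34.1)/2 = 7.85 ft; q_4 = 0.63 × 0.93 × 7.85 = 4.599 ft³/s
Q = Σ qᵢ = 107.3 ft³/s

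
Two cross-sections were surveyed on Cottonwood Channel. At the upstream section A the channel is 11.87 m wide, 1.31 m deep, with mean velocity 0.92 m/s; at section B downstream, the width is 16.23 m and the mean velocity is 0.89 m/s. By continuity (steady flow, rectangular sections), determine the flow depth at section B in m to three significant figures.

0.990 m

Q = A₁V₁ = (11.87×1.31) × 0.92 = 14.31 m³/s
d₂ = Q/(b₂ V₂) = 14.31/(16.23×0.89) = 0.9904 m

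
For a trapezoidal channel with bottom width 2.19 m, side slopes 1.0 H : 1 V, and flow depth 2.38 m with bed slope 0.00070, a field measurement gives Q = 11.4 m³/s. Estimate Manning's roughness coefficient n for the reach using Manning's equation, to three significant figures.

0.0288

A = (b + z·y)·y = (2.19 + 1.0×2.38)×2.38 = 10.88 m²
P = b + 2y√(1+z²) = 2.19 + 2×2.38×√(1+1.0²) = 8.922 m
R = A/P = 10.88/8.922 = 1.219 m
n = (1/Q)·A·R^(2/3)·S^(1/2) = (1/11.4) × 10.88 × 1.141 × 0.02646 = 0.02881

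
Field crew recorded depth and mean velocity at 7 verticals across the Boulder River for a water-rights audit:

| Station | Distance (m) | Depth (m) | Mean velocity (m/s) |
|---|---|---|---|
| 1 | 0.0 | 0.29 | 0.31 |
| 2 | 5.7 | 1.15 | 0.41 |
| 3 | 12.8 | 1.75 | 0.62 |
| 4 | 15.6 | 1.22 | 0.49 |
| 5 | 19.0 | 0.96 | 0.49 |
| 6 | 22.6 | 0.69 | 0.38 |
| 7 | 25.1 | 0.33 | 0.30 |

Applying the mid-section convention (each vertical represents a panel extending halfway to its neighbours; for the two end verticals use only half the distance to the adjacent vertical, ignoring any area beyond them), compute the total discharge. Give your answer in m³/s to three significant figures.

w_1 = (5.7 − 0.0)/2 = 2.85 m; q_1 = 0.31 × 0.29 × 2.85 = 0.2562 m³/s
w_2 = (12.8 − 0.0)/2 = 6.4 m; q_2 = 0.41 × 1.15 × 6.4 = 3.018 m³/s
w_3 = (15.6 − 5.7)/2 = 4.95 m; q_3 = 0.62 × 1.75 × 4.95 = 5.371 m³/s
w_4 = (19.0 − 12.8)/2 = 3.1 m; q_4 = 0.49 × 1.22 × 3.1 = 1.853 m³/s
w_5 = (22.6 − 15.6)/2 = 3.5 m; q_5 = 0.49 × 0.96 × 3.5 = 1.646 m³/s
w_6 = (25.1 − 19.0)/2 = 3.05 m; q_6 = 0.38 × 0.69 × 3.05 = 0.7997 m³/s
w_7 = (25.1 − 22.6)/2 = 1.25 m; q_7 = 0.30 × 0.33 × 1.25 = 0.1238 m³/s
Q = Σ qᵢ = 13.07 m³/s

13.1 m³/s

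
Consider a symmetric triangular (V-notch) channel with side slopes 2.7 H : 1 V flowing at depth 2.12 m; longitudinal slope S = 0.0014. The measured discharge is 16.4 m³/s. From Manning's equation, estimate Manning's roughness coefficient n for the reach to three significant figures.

0.0276

A = z·y² = 2.7×2.12² = 12.13 m²
P = 2y√(1+z²) = 2×2.12×√(1+2.7²) = 12.21 m
R = A/P = 12.13/12.21 = 0.9940 m
n = (1/Q)·A·R^(2/3)·S^(1/2) = (1/16.4) × 12.13 × 0.9960 × 0.03742 = 0.02758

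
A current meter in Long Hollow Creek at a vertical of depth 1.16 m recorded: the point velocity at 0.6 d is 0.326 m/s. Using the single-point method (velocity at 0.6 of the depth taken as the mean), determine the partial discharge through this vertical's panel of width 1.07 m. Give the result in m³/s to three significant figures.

0.405 m³/s

v̄ = v₀.₆ = 0.326 m/s
q = v̄ × d × w = 0.3260 × 1.16 × 1.07 = 0.4046 m³/s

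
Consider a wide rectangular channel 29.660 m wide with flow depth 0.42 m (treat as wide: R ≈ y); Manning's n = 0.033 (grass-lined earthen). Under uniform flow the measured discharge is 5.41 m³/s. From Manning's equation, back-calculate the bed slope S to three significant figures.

0.000653

A = b·y = 29.660 × 0.42 = 12.46 m²
Wide channel: R ≈ y = 0.42 m
S = (Q·n / (1·A·R^(2/3)))² = (5.41×0.033 / (1×12.46×0.5608))² = 0.0006530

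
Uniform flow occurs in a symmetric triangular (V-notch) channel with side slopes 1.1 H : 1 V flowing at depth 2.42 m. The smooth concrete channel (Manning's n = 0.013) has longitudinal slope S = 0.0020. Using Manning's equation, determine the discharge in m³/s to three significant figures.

A = z·y² = 1.1×2.42² = 6.442 m²
P = 2y√(1+z²) = 2×2.42×√(1+1.1²) = 7.195 m
R = A/P = 6.442/7.195 = 0.8953 m
Q = (1/n)·A·R^(2/3)·S^(1/2) = (1/0.013) × 6.442 × 0.8953^(2/3) × 0.0020^(1/2) = 20.59 m³/s

20.6 m³/s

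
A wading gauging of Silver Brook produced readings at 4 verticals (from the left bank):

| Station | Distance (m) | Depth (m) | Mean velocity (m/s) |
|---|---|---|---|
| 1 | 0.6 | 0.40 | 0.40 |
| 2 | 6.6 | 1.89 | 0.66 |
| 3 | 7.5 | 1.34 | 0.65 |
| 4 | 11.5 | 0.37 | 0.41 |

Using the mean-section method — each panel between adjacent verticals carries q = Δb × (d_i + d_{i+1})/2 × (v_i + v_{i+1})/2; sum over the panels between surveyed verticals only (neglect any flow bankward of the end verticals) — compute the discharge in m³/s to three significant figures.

Panel 1-2: Δb = 6 m, d̄ = (0.40+1.89)/2 = 1.145, v̄ = (0.40+0.66)/2 = 0.53 → q = 6×1.145×0.53 = 3.641 m³/s
Panel 2-3: Δb = 0.9 m, d̄ = (1.89+1.34)/2 = 1.615, v̄ = (0.66+0.65)/2 = 0.655 → q = 0.9×1.615×0.655 = 0.9520 m³/s
Panel 3-4: Δb = 4 m, d̄ = (1.34+0.37)/2 = 0.855, v̄ = (0.65+0.41)/2 = 0.53 → q = 4×0.855×0.53 = 1.813 m³/s
Q = Σ q = 6.406 m³/s

6.41 m³/s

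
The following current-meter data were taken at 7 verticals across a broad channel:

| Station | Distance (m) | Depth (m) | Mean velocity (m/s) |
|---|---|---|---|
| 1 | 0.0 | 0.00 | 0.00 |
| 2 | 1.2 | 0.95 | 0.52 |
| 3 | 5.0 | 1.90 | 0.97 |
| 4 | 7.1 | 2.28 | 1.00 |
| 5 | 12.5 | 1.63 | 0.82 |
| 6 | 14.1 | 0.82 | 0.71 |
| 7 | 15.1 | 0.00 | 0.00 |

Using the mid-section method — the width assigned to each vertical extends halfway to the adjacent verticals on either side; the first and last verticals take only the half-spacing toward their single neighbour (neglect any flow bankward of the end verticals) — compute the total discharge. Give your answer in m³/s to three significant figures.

20.7 m³/s

w_2 = (5.0 − 0.0)/2 = 2.5 m; q_2 = 0.52 × 0.95 × 2.5 = 1.235 m³/s
w_3 = (7.1 − 1.2)/2 = 2.95 m; q_3 = 0.97 × 1.90 × 2.95 = 5.437 m³/s
w_4 = (12.5 − 5.0)/2 = 3.75 m; q_4 = 1.00 × 2.28 × 3.75 = 8.550 m³/s
w_5 = (14.1 − 7.1)/2 = 3.5 m; q_5 = 0.82 × 1.63 × 3.5 = 4.678 m³/s
w_6 = (15.1 − 12.5)/2 = 1.3 m; q_6 = 0.71 × 0.82 × 1.3 = 0.7569 m³/s
Stations 1, 7 contribute zero (depth or velocity is 0).
Q = Σ qᵢ = 20.66 m³/s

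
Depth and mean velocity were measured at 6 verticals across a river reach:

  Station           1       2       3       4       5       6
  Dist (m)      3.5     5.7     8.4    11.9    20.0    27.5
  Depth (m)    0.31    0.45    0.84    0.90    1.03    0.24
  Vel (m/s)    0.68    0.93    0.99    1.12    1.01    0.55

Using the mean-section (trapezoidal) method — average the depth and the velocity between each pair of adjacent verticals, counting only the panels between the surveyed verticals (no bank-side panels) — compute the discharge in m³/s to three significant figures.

17.6 m³/s

Panel 1-2: Δb = 2.2 m, d̄ = (0.31+0.45)/2 = 0.38, v̄ = (0.68+0.93)/2 = 0.805 → q = 2.2×0.38×0.805 = 0.6730 m³/s
Panel 2-3: Δb = 2.7 m, d̄ = (0.45+0.84)/2 = 0.645, v̄ = (0.93+0.99)/2 = 0.96 → q = 2.7×0.645×0.96 = 1.672 m³/s
Panel 3-4: Δb = 3.5 m, d̄ = (0.84+0.90)/2 = 0.87, v̄ = (0.99+1.12)/2 = 1.055 → q = 3.5×0.87×1.055 = 3.212 m³/s
Panel 4-5: Δb = 8.1 m, d̄ = (0.90+1.03)/2 = 0.965, v̄ = (1.12+1.01)/2 = 1.065 → q = 8.1×0.965×1.065 = 8.325 m³/s
Panel 5-6: Δb = 7.5 m, d̄ = (1.03+0.24)/2 = 0.635, v̄ = (1.01+0.55)/2 = 0.78 → q = 7.5×0.635×0.78 = 3.715 m³/s
Q = Σ q = 17.60 m³/s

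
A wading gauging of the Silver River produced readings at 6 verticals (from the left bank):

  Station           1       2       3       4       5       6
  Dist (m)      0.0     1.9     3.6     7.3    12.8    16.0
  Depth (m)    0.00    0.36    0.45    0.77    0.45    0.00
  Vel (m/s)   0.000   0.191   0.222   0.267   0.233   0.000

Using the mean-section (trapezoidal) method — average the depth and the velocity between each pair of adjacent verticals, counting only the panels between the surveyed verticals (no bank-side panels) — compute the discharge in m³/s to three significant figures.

1.65 m³/s

Panel 1-2: Δb = 1.9 m, d̄ = (0.00+0.36)/2 = 0.18, v̄ = (0.000+0.191)/2 = 0.0955 → q = 1.9×0.18×0.0955 = 0.03266 m³/s
Panel 2-3: Δb = 1.7 m, d̄ = (0.36+0.45)/2 = 0.405, v̄ = (0.191+0.222)/2 = 0.2065 → q = 1.7×0.405×0.2065 = 0.1422 m³/s
Panel 3-4: Δb = 3.7 m, d̄ = (0.45+0.77)/2 = 0.61, v̄ = (0.222+0.267)/2 = 0.2445 → q = 3.7×0.61×0.2445 = 0.5518 m³/s
Panel 4-5: Δb = 5.5 m, d̄ = (0.77+0.45)/2 = 0.61, v̄ = (0.267+0.233)/2 = 0.25 → q = 5.5×0.61×0.25 = 0.8388 m³/s
Panel 5-6: Δb = 3.2 m, d̄ = (0.45+0.00)/2 = 0.225, v̄ = (0.233+0.000)/2 = 0.1165 → q = 3.2×0.225×0.1165 = 0.08388 m³/s
Q = Σ q = 1.649 m³/s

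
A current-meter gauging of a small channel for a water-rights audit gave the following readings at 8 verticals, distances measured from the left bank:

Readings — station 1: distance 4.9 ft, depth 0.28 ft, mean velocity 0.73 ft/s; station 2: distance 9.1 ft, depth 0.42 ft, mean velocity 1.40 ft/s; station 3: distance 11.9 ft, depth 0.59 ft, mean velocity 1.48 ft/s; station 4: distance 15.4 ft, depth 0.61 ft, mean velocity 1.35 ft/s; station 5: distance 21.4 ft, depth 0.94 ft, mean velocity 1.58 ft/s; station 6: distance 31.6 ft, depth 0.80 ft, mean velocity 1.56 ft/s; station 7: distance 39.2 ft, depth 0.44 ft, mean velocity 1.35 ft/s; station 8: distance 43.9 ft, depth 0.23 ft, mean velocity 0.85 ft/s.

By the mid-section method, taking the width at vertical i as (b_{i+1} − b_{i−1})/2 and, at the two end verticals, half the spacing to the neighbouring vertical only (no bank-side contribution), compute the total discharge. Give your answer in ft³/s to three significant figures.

36.4 ft³/s

w_1 = (9.1 − 4.9)/2 = 2.1 ft; q_1 = 0.73 × 0.28 × 2.1 = 0.4292 ft³/s
w_2 = (11.9 − 4.9)/2 = 3.5 ft; q_2 = 1.40 × 0.42 × 3.5 = 2.058 ft³/s
w_3 = (15.4 − 9.1)/2 = 3.15 ft; q_3 = 1.48 × 0.59 × 3.15 = 2.751 ft³/s
w_4 = (21.4 − 11.9)/2 = 4.75 ft; q_4 = 1.35 × 0.61 × 4.75 = 3.912 ft³/s
w_5 = (31.6 − 15.4)/2 = 8.1 ft; q_5 = 1.58 × 0.94 × 8.1 = 12.03 ft³/s
w_6 = (39.2 − 21.4)/2 = 8.9 ft; q_6 = 1.56 × 0.80 × 8.9 = 11.11 ft³/s
w_7 = (43.9 − 31.6)/2 = 6.15 ft; q_7 = 1.35 × 0.44 × 6.15 = 3.653 ft³/s
w_8 = (43.9 − 39.2)/2 = 2.35 ft; q_8 = 0.85 × 0.23 × 2.35 = 0.4594 ft³/s
Q = Σ qᵢ = 36.40 ft³/s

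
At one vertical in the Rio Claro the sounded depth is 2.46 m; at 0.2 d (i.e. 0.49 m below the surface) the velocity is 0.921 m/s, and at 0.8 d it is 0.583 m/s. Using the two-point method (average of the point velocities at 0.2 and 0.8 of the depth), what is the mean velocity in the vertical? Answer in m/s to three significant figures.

0.752 m/s

v̄ = (0.921 + 0.583) / 2 = 0.7520 m/s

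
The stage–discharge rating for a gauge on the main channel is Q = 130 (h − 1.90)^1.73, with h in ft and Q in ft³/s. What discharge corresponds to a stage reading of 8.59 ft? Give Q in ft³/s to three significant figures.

3480 ft³/s

Q = 130 × (8.59 − 1.90)^1.73 = 130 × 6.69^1.73 = 3483 ft³/s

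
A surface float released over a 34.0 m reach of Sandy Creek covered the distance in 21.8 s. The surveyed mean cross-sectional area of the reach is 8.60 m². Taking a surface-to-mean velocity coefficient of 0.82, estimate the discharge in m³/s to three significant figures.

11.0 m³/s

v_surface = L / t̄ = 34.0 / 21.8 = 1.560 m/s
v_mean = 0.82 × 1.560 = 1.279 m/s
Q = A × v_mean = 8.60 × 1.279 = 11.00 m³/s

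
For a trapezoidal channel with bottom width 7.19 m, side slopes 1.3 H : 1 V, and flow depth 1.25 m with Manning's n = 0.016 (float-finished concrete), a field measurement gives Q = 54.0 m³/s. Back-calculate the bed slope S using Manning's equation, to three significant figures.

A = (b + z·y)·y = (7.19 + 1.3×1.25)×1.25 = 11.02 m²
P = b + 2y√(1+z²) = 7.19 + 2×1.25×√(1+1.3²) = 11.29 m
R = A/P = 11.02/11.29 = 0.9759 m
S = (Q·n / (1·A·R^(2/3)))² = (54.0×0.016 / (1×11.02×0.9839))² = 0.006351

0.00635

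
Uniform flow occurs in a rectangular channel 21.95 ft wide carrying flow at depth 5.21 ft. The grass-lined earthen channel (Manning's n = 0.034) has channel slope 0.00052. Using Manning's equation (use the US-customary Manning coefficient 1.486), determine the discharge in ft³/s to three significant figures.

A = b·y = 21.95 × 5.21 = 114.4 ft²
P = b + 2y = 21.95 + 2×5.21 = 32.37 ft
R = A/P = 114.4/32.37 = 3.533 ft
Q = (1.486/n)·A·R^(2/3)·S^(1/2) = (1.486/0.034) × 114.4 × 3.533^(2/3) × 0.00052^(1/2) = 264.4 ft³/s

264 ft³/s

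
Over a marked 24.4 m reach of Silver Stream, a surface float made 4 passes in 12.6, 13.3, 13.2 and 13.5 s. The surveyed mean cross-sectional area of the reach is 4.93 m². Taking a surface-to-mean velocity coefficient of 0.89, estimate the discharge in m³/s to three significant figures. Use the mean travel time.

t̄ = (12.6 + 13.3 + 13.2 + 13.5) / 4 = 13.15 s
v_surface = L / t̄ = 24.4 / 13.15 = 1.856 m/s
v_mean = 0.89 × 1.856 = 1.651 m/s
Q = A × v_mean = 4.93 × 1.651 = 8.141 m³/s

8.14 m³/s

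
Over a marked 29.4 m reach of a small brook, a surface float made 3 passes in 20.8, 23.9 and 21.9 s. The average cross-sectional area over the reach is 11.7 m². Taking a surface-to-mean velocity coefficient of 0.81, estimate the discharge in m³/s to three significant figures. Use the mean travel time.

t̄ = (20.8 + 23.9 + 21.9) / 3 = 22.2 s
v_surface = L / t̄ = 29.4 / 22.2 = 1.324 m/s
v_mean = 0.81 × 1.324 = 1.073 m/s
Q = A × v_mean = 11.7 × 1.073 = 12.55 m³/s

12.6 m³/s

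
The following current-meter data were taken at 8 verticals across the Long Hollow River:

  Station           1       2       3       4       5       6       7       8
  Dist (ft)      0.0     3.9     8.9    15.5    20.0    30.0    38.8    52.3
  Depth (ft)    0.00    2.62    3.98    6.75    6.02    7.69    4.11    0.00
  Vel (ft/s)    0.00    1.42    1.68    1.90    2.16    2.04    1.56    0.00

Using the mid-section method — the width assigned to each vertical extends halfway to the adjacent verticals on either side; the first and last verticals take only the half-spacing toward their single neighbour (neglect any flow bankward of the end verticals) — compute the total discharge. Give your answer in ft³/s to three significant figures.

440 ft³/s

w_2 = (8.9 − 0.0)/2 = 4.45 ft; q_2 = 1.42 × 2.62 × 4.45 = 16.56 ft³/s
w_3 = (15.5 − 3.9)/2 = 5.8 ft; q_3 = 1.68 × 3.98 × 5.8 = 38.78 ft³/s
w_4 = (20.0 − 8.9)/2 = 5.55 ft; q_4 = 1.90 × 6.75 × 5.55 = 71.18 ft³/s
w_5 = (30.0 − 15.5)/2 = 7.25 ft; q_5 = 2.16 × 6.02 × 7.25 = 94.27 ft³/s
w_6 = (38.8 − 20.0)/2 = 9.4 ft; q_6 = 2.04 × 7.69 × 9.4 = 147.5 ft³/s
w_7 = (52.3 − 30.0)/2 = 11.15 ft; q_7 = 1.56 × 4.11 × 11.15 = 71.49 ft³/s
Stations 1, 8 contribute zero (depth or velocity is 0).
Q = Σ qᵢ = 439.7 ft³/s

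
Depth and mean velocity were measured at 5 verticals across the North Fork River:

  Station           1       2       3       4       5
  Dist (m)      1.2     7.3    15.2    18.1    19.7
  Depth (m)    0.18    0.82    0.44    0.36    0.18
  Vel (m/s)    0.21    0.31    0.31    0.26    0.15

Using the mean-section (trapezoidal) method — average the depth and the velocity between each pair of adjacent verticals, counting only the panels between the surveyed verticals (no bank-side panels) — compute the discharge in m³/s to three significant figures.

Panel 1-2: Δb = 6.1 m, d̄ = (0.18+0.82)/2 = 0.5, v̄ = (0.21+0.31)/2 = 0.26 → q = 6.1×0.5×0.26 = 0.7930 m³/s
Panel 2-3: Δb = 7.9 m, d̄ = (0.82+0.44)/2 = 0.63, v̄ = (0.31+0.31)/2 = 0.31 → q = 7.9×0.63×0.31 = 1.543 m³/s
Panel 3-4: Δb = 2.9 m, d̄ = (0.44+0.36)/2 = 0.4, v̄ = (0.31+0.26)/2 = 0.285 → q = 2.9×0.4×0.285 = 0.3306 m³/s
Panel 4-5: Δb = 1.6 m, d̄ = (0.36+0.18)/2 = 0.27, v̄ = (0.26+0.15)/2 = 0.205 → q = 1.6×0.27×0.205 = 0.08856 m³/s
Q = Σ q = 2.755 m³/s

2.76 m³/s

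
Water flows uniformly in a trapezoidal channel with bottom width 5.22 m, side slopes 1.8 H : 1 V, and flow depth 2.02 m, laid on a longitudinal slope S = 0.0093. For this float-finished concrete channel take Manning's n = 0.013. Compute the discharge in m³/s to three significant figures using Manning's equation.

A = (b + z·y)·y = (5.22 + 1.8×2.02)×2.02 = 17.89 m²
P = b + 2y√(1+z²) = 5.22 + 2×2.02×√(1+1.8²) = 13.54 m
R = A/P = 17.89/13.54 = 1.321 m
Q = (1/n)·A·R^(2/3)·S^(1/2) = (1/0.013) × 17.89 × 1.321^(2/3) × 0.0093^(1/2) = 159.8 m³/s

160 m³/s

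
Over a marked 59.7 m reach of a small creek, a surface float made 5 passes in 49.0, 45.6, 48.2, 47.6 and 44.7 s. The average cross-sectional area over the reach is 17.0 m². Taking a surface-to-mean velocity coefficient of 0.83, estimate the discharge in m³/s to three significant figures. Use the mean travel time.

t̄ = (49.0 + 45.6 + 48.2 + 47.6 + 44.7) / 5 = 47.02 s
v_surface = L / t̄ = 59.7 / 47.02 = 1.270 m/s
v_mean = 0.83 × 1.270 = 1.054 m/s
Q = A × v_mean = 17.0 × 1.054 = 17.92 m³/s

17.9 m³/s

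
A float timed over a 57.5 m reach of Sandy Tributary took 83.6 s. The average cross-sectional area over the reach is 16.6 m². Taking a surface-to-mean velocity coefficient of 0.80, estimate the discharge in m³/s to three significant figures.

9.13 m³/s

v_surface = L / t̄ = 57.5 / 83.6 = 0.6878 m/s
v_mean = 0.80 × 0.6878 = 0.5502 m/s
Q = A × v_mean = 16.6 × 0.5502 = 9.134 m³/s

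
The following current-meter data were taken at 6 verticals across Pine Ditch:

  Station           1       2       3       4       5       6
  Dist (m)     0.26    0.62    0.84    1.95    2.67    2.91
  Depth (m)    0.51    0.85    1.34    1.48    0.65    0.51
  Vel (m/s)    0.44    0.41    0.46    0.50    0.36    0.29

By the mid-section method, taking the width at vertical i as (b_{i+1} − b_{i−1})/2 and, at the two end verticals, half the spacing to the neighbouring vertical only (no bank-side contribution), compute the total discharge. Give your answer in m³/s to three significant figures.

1.36 m³/s

w_1 = (0.62 − 0.26)/2 = 0.18 m; q_1 = 0.44 × 0.51 × 0.18 = 0.04039 m³/s
w_2 = (0.84 − 0.26)/2 = 0.29 m; q_2 = 0.41 × 0.85 × 0.29 = 0.1011 m³/s
w_3 = (1.95 − 0.62)/2 = 0.665 m; q_3 = 0.46 × 1.34 × 0.665 = 0.4099 m³/s
w_4 = (2.67 − 0.84)/2 = 0.915 m; q_4 = 0.50 × 1.48 × 0.915 = 0.6771 m³/s
w_5 = (2.91 − 1.95)/2 = 0.48 m; q_5 = 0.36 × 0.65 × 0.48 = 0.1123 m³/s
w_6 = (2.91 − 2.67)/2 = 0.12 m; q_6 = 0.29 × 0.51 × 0.12 = 0.01775 m³/s
Q = Σ qᵢ = 1.359 m³/s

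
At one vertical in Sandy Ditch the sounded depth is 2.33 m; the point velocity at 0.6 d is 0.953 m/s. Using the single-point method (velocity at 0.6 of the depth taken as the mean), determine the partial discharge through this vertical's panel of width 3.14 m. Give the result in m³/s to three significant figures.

v̄ = v₀.₆ = 0.953 m/s
q = v̄ × d × w = 0.9530 × 2.33 × 3.14 = 6.972 m³/s

6.97 m³/s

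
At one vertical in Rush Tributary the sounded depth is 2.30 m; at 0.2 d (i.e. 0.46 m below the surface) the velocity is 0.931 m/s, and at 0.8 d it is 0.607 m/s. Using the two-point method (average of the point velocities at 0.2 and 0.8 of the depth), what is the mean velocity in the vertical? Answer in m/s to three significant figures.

0.769 m/s

v̄ = (0.931 + 0.607) / 2 = 0.7690 m/s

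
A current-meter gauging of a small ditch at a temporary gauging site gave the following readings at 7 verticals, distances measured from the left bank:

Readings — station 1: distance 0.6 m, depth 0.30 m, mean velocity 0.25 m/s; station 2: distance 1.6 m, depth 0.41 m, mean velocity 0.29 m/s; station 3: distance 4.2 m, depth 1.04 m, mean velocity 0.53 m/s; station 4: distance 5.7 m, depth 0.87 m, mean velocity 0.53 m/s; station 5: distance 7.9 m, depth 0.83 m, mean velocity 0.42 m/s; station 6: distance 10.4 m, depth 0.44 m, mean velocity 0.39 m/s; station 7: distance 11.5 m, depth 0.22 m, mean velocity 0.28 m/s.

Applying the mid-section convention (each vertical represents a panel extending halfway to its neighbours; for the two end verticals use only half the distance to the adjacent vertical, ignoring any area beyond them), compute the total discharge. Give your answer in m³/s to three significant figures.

3.40 m³/s

w_1 = (1.6 − 0.6)/2 = 0.5 m; q_1 = 0.25 × 0.30 × 0.5 = 0.03750 m³/s
w_2 = (4.2 − 0.6)/2 = 1.8 m; q_2 = 0.29 × 0.41 × 1.8 = 0.2140 m³/s
w_3 = (5.7 − 1.6)/2 = 2.05 m; q_3 = 0.53 × 1.04 × 2.05 = 1.130 m³/s
w_4 = (7.9 − 4.2)/2 = 1.85 m; q_4 = 0.53 × 0.87 × 1.85 = 0.8530 m³/s
w_5 = (10.4 − 5.7)/2 = 2.35 m; q_5 = 0.42 × 0.83 × 2.35 = 0.8192 m³/s
w_6 = (11.5 − 7.9)/2 = 1.8 m; q_6 = 0.39 × 0.44 × 1.8 = 0.3089 m³/s
w_7 = (11.5 − 10.4)/2 = 0.55 m; q_7 = 0.28 × 0.22 × 0.55 = 0.03388 m³/s
Q = Σ qᵢ = 3.396 m³/s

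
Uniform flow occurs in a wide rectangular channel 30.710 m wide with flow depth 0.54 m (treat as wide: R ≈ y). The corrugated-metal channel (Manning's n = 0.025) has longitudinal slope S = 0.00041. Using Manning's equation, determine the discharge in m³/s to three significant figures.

8.91 m³/s

A = b·y = 30.710 × 0.54 = 16.58 m²
Wide channel: R ≈ y = 0.54 m
Q = (1/n)·A·R^(2/3)·S^(1/2) = (1/0.025) × 16.58 × 0.5400^(2/3) × 0.00041^(1/2) = 8.907 m³/s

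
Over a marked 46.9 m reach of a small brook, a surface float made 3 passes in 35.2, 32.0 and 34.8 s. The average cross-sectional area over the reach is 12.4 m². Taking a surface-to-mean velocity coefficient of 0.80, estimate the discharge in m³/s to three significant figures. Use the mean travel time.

13.7 m³/s

t̄ = (35.2 + 32.0 + 34.8) / 3 = 34 s
v_surface = L / t̄ = 46.9 / 34 = 1.379 m/s
v_mean = 0.80 × 1.379 = 1.104 m/s
Q = A × v_mean = 12.4 × 1.104 = 13.68 m³/s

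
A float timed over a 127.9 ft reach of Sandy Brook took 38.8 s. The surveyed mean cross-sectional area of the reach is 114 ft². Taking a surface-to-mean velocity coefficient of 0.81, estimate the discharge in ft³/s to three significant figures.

v_surface = L / t̄ = 127.9 / 38.8 = 3.296 ft/s
v_mean = 0.81 × 3.296 = 2.670 ft/s
Q = A × v_mean = 114 × 2.670 = 304.4 ft³/s

304 ft³/s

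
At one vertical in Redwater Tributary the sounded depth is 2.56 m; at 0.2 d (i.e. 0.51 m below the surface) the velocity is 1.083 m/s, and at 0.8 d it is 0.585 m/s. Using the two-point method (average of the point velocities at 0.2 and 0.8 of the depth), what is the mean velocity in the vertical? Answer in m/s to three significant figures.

v̄ = (1.083 + 0.585) / 2 = 0.8340 m/s

0.834 m/s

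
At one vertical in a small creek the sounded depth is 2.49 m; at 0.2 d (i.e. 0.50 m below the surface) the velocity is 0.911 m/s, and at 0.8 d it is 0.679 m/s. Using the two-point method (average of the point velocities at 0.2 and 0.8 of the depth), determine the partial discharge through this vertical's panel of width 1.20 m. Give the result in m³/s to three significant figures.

2.38 m³/s

v̄ = (0.911 + 0.679) / 2 = 0.7950 m/s
q = v̄ × d × w = 0.7950 × 2.49 × 1.20 = 2.375 m³/s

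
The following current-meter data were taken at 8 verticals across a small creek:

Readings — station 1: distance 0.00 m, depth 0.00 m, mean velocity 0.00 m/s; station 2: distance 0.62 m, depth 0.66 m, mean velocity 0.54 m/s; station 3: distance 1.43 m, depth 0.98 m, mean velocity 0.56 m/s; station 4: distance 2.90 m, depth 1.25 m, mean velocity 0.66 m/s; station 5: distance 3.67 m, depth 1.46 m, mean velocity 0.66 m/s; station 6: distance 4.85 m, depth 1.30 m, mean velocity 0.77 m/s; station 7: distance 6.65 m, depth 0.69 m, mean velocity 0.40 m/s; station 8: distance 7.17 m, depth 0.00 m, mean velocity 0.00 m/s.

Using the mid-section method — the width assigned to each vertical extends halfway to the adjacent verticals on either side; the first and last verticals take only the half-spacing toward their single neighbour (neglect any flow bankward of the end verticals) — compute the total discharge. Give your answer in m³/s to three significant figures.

w_2 = (1.43 − 0.00)/2 = 0.715 m; q_2 = 0.54 × 0.66 × 0.715 = 0.2548 m³/s
w_3 = (2.90 − 0.62)/2 = 1.14 m; q_3 = 0.56 × 0.98 × 1.14 = 0.6256 m³/s
w_4 = (3.67 − 1.43)/2 = 1.12 m; q_4 = 0.66 × 1.25 × 1.12 = 0.9240 m³/s
w_5 = (4.85 − 2.90)/2 = 0.975 m; q_5 = 0.66 × 1.46 × 0.975 = 0.9395 m³/s
w_6 = (6.65 − 3.67)/2 = 1.49 m; q_6 = 0.77 × 1.30 × 1.49 = 1.491 m³/s
w_7 = (7.17 − 4.85)/2 = 1.16 m; q_7 = 0.40 × 0.69 × 1.16 = 0.3202 m³/s
Stations 1, 8 contribute zero (depth or velocity is 0).
Q = Σ qᵢ = 4.556 m³/s

4.56 m³/s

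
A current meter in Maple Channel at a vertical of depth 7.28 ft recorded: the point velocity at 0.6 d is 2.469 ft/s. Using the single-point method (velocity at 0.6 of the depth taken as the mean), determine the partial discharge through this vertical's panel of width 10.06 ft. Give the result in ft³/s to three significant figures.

v̄ = v₀.₆ = 2.469 ft/s
q = v̄ × d × w = 2.469 × 7.28 × 10.06 = 180.8 ft³/s

181 ft³/s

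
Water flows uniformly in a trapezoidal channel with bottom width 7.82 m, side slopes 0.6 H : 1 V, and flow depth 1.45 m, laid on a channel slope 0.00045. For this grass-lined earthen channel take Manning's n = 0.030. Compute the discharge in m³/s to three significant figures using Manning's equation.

A = (b + z·y)·y = (7.82 + 0.6×1.45)×1.45 = 12.60 m²
P = b + 2y√(1+z²) = 7.82 + 2×1.45×√(1+0.6²) = 11.20 m
R = A/P = 12.60/11.20 = 1.125 m
Q = (1/n)·A·R^(2/3)·S^(1/2) = (1/0.030) × 12.60 × 1.125^(2/3) × 0.00045^(1/2) = 9.637 m³/s

9.64 m³/s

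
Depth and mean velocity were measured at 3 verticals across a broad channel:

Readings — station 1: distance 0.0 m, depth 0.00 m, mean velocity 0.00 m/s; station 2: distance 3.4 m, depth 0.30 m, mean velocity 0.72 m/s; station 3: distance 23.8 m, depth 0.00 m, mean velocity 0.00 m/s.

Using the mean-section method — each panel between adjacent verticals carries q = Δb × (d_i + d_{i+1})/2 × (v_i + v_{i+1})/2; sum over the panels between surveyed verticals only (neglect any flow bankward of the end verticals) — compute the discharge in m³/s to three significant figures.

1.29 m³/s

Panel 1-2: Δb = 3.4 m, d̄ = (0.00+0.30)/2 = 0.15, v̄ = (0.00+0.72)/2 = 0.36 → q = 3.4×0.15×0.36 = 0.1836 m³/s
Panel 2-3: Δb = 20.4 m, d̄ = (0.30+0.00)/2 = 0.15, v̄ = (0.72+0.00)/2 = 0.36 → q = 20.4×0.15×0.36 = 1.102 m³/s
Q = Σ q = 1.285 m³/s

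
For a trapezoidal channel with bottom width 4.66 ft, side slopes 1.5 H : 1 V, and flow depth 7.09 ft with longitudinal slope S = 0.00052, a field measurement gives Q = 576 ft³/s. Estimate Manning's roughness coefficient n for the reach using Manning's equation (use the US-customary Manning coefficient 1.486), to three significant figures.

A = (b + z·y)·y = (4.66 + 1.5×7.09)×7.09 = 108.4 ft²
P = b + 2y√(1+z²) = 4.66 + 2×7.09×√(1+1.5²) = 30.22 ft
R = A/P = 108.4/30.22 = 3.588 ft
n = (1.486/Q)·A·R^(2/3)·S^(1/2) = (1.486/576) × 108.4 × 2.344 × 0.02280 = 0.01495

0.0150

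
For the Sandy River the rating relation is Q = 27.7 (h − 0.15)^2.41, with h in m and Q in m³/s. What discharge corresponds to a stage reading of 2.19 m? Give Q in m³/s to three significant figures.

Q = 27.7 × (2.19 − 0.15)^2.41 = 27.7 × 2.04^2.41 = 154.4 m³/s

154 m³/s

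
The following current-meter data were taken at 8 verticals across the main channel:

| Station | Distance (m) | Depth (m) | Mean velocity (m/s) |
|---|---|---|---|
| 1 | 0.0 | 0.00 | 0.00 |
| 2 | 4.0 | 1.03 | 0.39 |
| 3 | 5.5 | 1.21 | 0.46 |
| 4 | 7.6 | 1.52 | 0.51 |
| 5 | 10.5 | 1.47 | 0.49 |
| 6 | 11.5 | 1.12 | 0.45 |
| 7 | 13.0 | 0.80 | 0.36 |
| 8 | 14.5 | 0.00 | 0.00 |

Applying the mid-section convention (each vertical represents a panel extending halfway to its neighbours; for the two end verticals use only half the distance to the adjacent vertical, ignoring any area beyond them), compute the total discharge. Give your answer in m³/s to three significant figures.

6.51 m³/s

w_2 = (5.5 − 0.0)/2 = 2.75 m; q_2 = 0.39 × 1.03 × 2.75 = 1.105 m³/s
w_3 = (7.6 − 4.0)/2 = 1.8 m; q_3 = 0.46 × 1.21 × 1.8 = 1.002 m³/s
w_4 = (10.5 − 5.5)/2 = 2.5 m; q_4 = 0.51 × 1.52 × 2.5 = 1.938 m³/s
w_5 = (11.5 − 7.6)/2 = 1.95 m; q_5 = 0.49 × 1.47 × 1.95 = 1.405 m³/s
w_6 = (13.0 − 10.5)/2 = 1.25 m; q_6 = 0.45 × 1.12 × 1.25 = 0.6300 m³/s
w_7 = (14.5 − 11.5)/2 = 1.5 m; q_7 = 0.36 × 0.80 × 1.5 = 0.4320 m³/s
Stations 1, 8 contribute zero (depth or velocity is 0).
Q = Σ qᵢ = 6.511 m³/s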